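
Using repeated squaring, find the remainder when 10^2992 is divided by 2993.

2191

10^1 ≡ 10 (mod 2993)
10^2 ≡ 10^2 = 100 ≡ 100 (mod 2993)
10^4 ≡ 100^2 = 10000 ≡ 1021 (mod 2993)
10^8 ≡ 1021^2 = 1042441 ≡ 877 (mod 2993)
10^16 ≡ 877^2 = 769129 ≡ 2921 (mod 2993)
10^32 ≡ 2921^2 = 8532241 ≡ 2191 (mod 2993)
10^64 ≡ 2191^2 = 4800481 ≡ 2702 (mod 2993)
10^128 ≡ 2702^2 = 7300804 ≡ 877 (mod 2993)
10^256 ≡ 877^2 = 769129 ≡ 2921 (mod 2993)
10^512 ≡ 2921^2 = 8532241 ≡ 2191 (mod 2993)
10^1024 ≡ 2191^2 = 4800481 ≡ 2702 (mod 2993)
10^2048 ≡ 2702^2 = 7300804 ≡ 877 (mod 2993)
2992 = 2048 + 512 + 256 + 128 + 32 + 16 in binary powers of 2.
So 10^2992 ≡ 877 · 2191 · 2921 · 877 · 2191 · 2921 ≡ 2191 (mod 2993).
Since 2191 ≠ 1, base 10 is a Fermat witness: 2993 is composite.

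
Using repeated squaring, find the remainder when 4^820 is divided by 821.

4^1 ≡ 4 (mod 821)
4^2 ≡ 4^2 = 16 ≡ 16 (mod 821)
4^4 ≡ 16^2 = 256 ≡ 256 (mod 821)
4^8 ≡ 256^2 = 65536 ≡ 677 (mod 821)
4^16 ≡ 677^2 = 458329 ≡ 211 (mod 821)
4^32 ≡ 211^2 = 44521 ≡ 187 (mod 821)
4^64 ≡ 187^2 = 34969 ≡ 487 (mod 821)
4^128 ≡ 487^2 = 237169 ≡ 721 (mod 821)
4^256 ≡ 721^2 = 519841 ≡ 148 (mod 821)
4^512 ≡ 148^2 = 21904 ≡ 558 (mod 821)
820 = 512 + 256 + 32 + 16 + 4 in binary powers of 2.
So 4^820 ≡ 558 · 148 · 187 · 211 · 256 ≡ 1 (mod 821).
Since the result is 1, base 4 gives no evidence that 821 is composite.

1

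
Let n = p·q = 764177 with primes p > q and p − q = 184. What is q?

Since p = q + 184, we have 764177 = q(q + 184), so q² + 184q − 764177 = 0.
Discriminant: 184² + 4·764177 = 33856 + 3056708 = 3090564; √3090564 = 1758.
q = (−184 + 1758)/2 = 787, and p = q + 184 = 971.
Check: 787 · 971 = 764177.

787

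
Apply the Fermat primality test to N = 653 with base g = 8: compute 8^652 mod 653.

1

8^1 ≡ 8 (mod 653)
8^2 ≡ 8^2 = 64 ≡ 64 (mod 653)
8^4 ≡ 64^2 = 4096 ≡ 178 (mod 653)
8^8 ≡ 178^2 = 31684 ≡ 340 (mod 653)
8^16 ≡ 340^2 = 115600 ≡ 19 (mod 653)
8^32 ≡ 19^2 = 361 ≡ 361 (mod 653)
8^64 ≡ 361^2 = 130321 ≡ 374 (mod 653)
8^128 ≡ 374^2 = 139876 ≡ 134 (mod 653)
8^256 ≡ 134^2 = 17956 ≡ 325 (mod 653)
8^512 ≡ 325^2 = 105625 ≡ 492 (mod 653)
652 = 512 + 128 + 8 + 4 in binary powers of 2.
So 8^652 ≡ 492 · 134 · 340 · 178 ≡ 1 (mod 653).
Since the result is 1, base 8 gives no evidence that 653 is composite.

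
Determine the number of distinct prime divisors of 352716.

352716 = 2^2 · 88179
88179 = 3 · 29393
29393 = 7 · 4199
4199 = 13 · 323
323 = 17 · 19
352716 = 2^2 · 3 · 7 · 13 · 17 · 19, which has 6 distinct prime factors.

6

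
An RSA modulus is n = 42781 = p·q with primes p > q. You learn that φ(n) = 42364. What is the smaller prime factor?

179

φ(n) = (p−1)(q−1) = n − (p+q) + 1, so p + q = 42781 − 42364 + 1 = 418.
p and q are the roots of t² − 418t + 42781 = 0.
Discriminant: 418² − 4·42781 = 174724 − 171124 = 3600; √3600 = 60.
q = (418 − 60)/2 = 179, p = (418 + 60)/2 = 239.
Check: 179 · 239 = 42781.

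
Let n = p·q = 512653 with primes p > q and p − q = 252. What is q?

601

Since p = q + 252, we have 512653 = q(q + 252), so q² + 252q − 512653 = 0.
Discriminant: 252² + 4·512653 = 63504 + 2050612 = 2114116; √2114116 = 1454.
q = (−252 + 1454)/2 = 601, and p = q + 252 = 853.
Check: 601 · 853 = 512653.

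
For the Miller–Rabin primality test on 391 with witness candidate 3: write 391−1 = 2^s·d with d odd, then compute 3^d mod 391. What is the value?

282

391 − 1 = 390 = 2^1 · 195, so d = 195.
3^1 ≡ 3 (mod 391)
3^2 ≡ 3^2 = 9 ≡ 9 (mod 391)
3^4 ≡ 9^2 = 81 ≡ 81 (mod 391)
3^8 ≡ 81^2 = 6561 ≡ 305 (mod 391)
3^16 ≡ 305^2 = 93025 ≡ 358 (mod 391)
3^32 ≡ 358^2 = 128164 ≡ 307 (mod 391)
3^64 ≡ 307^2 = 94249 ≡ 18 (mod 391)
3^128 ≡ 18^2 = 324 ≡ 324 (mod 391)
195 = 128 + 64 + 2 + 1 in binary powers of 2.
So 3^195 ≡ 324 · 18 · 9 · 3 ≡ 282 (mod 391).
Squaring chain: 282; never reaches −1, so base 3 is a Miller–Rabin witness that 391 is composite.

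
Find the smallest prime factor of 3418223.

89

3418223 is odd.
Digit sum 23, not divisible by 3.
Ends in 3: not divisible by 5.
7: 3418223 = 7·488317 + 4
11: 3418223 = 11·310747 + 6
13: 3418223 = 13·262940 + 3
17: 3418223 = 17·201071 + 16
19: 3418223 = 19·179906 + 9
23: 3418223 = 23·148618 + 9
29: 3418223 = 29·117869 + 22
31: 3418223 = 31·110265 + 8
37: 3418223 = 37·92384 + 15
41: 3418223 = 41·83371 + 12
43: 3418223 = 43·79493 + 24
47: 3418223 = 47·72728 + 7
53: 3418223 = 53·64494 + 41
59: 3418223 = 59·57935 + 58
61: 3418223 = 61·56036 + 27
67: 3418223 = 67·51018 + 17
71: 3418223 = 71·48143 + 70
73: 3418223 = 73·46824 + 71
79: 3418223 = 79·43268 + 51
83: 3418223 = 83·41183 + 34
89: 3418223 = 89·38407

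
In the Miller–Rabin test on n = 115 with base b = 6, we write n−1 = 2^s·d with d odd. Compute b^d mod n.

115 − 1 = 114 = 2^1 · 57, so d = 57.
6^1 ≡ 6 (mod 115)
6^2 ≡ 6^2 = 36 ≡ 36 (mod 115)
6^4 ≡ 36^2 = 1296 ≡ 31 (mod 115)
6^8 ≡ 31^2 = 961 ≡ 41 (mod 115)
6^16 ≡ 41^2 = 1681 ≡ 71 (mod 115)
6^32 ≡ 71^2 = 5041 ≡ 96 (mod 115)
57 = 32 + 16 + 8 + 1 in binary powers of 2.
So 6^57 ≡ 96 · 71 · 41 · 6 ≡ 36 (mod 115).
Squaring chain: 36; never reaches −1, so base 6 is a Miller–Rabin witness that 115 is composite.

36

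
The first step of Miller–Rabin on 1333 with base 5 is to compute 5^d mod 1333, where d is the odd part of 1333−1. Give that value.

32

1333 − 1 = 1332 = 2^2 · 333, so d = 333.
5^1 ≡ 5 (mod 1333)
5^2 ≡ 5^2 = 25 ≡ 25 (mod 1333)
5^4 ≡ 25^2 = 625 ≡ 625 (mod 1333)
5^8 ≡ 625^2 = 390625 ≡ 56 (mod 1333)
5^16 ≡ 56^2 = 3136 ≡ 470 (mod 1333)
5^32 ≡ 470^2 = 220900 ≡ 955 (mod 1333)
5^64 ≡ 955^2 = 912025 ≡ 253 (mod 1333)
5^128 ≡ 253^2 = 64009 ≡ 25 (mod 1333)
5^256 ≡ 25^2 = 625 ≡ 625 (mod 1333)
333 = 256 + 64 + 8 + 4 + 1 in binary powers of 2.
So 5^333 ≡ 625 · 253 · 56 · 625 · 5 ≡ 32 (mod 1333).
Squaring chain: 32 → 1024; never reaches −1, so base 5 is a Miller–Rabin witness that 1333 is composite.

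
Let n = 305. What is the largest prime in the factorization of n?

305 = 5 · 61
61 is prime.
So 305 = 5 · 61; the largest prime factor is 61.

61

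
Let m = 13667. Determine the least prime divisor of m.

13667 is odd.
Digit sum 23, not divisible by 3.
Ends in 7: not divisible by 5.
7: 13667 = 7·1952 + 3
11: 13667 = 11·1242 + 5
13: 13667 = 13·1051 + 4
17: 13667 = 17·803 + 16
19: 13667 = 19·719 + 6
23: 13667 = 23·594 + 5
29: 13667 = 29·471 + 8
31: 13667 = 31·440 + 27
37: 13667 = 37·369 + 14
41: 13667 = 41·333 + 14
43: 13667 = 43·317 + 36
47: 13667 = 47·290 + 37
53: 13667 = 53·257 + 46
59: 13667 = 59·231 + 38
61: 13667 = 61·224 + 3
67: 13667 = 67·203 + 66
71: 13667 = 71·192 + 35
73: 13667 = 73·187 + 16
79: 13667 = 79·173

79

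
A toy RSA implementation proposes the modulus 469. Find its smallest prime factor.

469 is odd.
Digit sum 19, not divisible by 3.
Ends in 9: not divisible by 5.
7: 469 = 7·67

7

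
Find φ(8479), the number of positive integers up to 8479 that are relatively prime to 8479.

Factor: 8479 = 61 · 139.
φ(8479) = (61−1) · (139−1) = 60 · 138 = 8280.

8280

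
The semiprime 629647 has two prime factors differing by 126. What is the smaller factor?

733

Since p = q + 126, we have 629647 = q(q + 126), so q² + 126q − 629647 = 0.
Discriminant: 126² + 4·629647 = 15876 + 2518588 = 2534464; √2534464 = 1592.
q = (−126 + 1592)/2 = 733, and p = q + 126 = 859.
Check: 733 · 859 = 629647.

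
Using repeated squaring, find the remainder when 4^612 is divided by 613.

1

4^1 ≡ 4 (mod 613)
4^2 ≡ 4^2 = 16 ≡ 16 (mod 613)
4^4 ≡ 16^2 = 256 ≡ 256 (mod 613)
4^8 ≡ 256^2 = 65536 ≡ 558 (mod 613)
4^16 ≡ 558^2 = 311364 ≡ 573 (mod 613)
4^32 ≡ 573^2 = 328329 ≡ 374 (mod 613)
4^64 ≡ 374^2 = 139876 ≡ 112 (mod 613)
4^128 ≡ 112^2 = 12544 ≡ 284 (mod 613)
4^256 ≡ 284^2 = 80656 ≡ 353 (mod 613)
4^512 ≡ 353^2 = 124609 ≡ 170 (mod 613)
612 = 512 + 64 + 32 + 4 in binary powers of 2.
So 4^612 ≡ 170 · 112 · 374 · 256 ≡ 1 (mod 613).
Since the result is 1, base 4 gives no evidence that 613 is composite.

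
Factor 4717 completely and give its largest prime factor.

4717 = 53 · 89
89 is prime.
So 4717 = 53 · 89; the largest prime factor is 89.

89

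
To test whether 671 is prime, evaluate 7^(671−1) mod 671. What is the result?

353

7^1 ≡ 7 (mod 671)
7^2 ≡ 7^2 = 49 ≡ 49 (mod 671)
7^4 ≡ 49^2 = 2401 ≡ 388 (mod 671)
7^8 ≡ 388^2 = 150544 ≡ 240 (mod 671)
7^16 ≡ 240^2 = 57600 ≡ 565 (mod 671)
7^32 ≡ 565^2 = 319225 ≡ 500 (mod 671)
7^64 ≡ 500^2 = 250000 ≡ 388 (mod 671)
7^128 ≡ 388^2 = 150544 ≡ 240 (mod 671)
7^256 ≡ 240^2 = 57600 ≡ 565 (mod 671)
7^512 ≡ 565^2 = 319225 ≡ 500 (mod 671)
670 = 512 + 128 + 16 + 8 + 4 + 2 in binary powers of 2.
So 7^670 ≡ 500 · 240 · 565 · 240 · 388 · 49 ≡ 353 (mod 671).
Since 353 ≠ 1, base 7 is a Fermat witness: 671 is composite.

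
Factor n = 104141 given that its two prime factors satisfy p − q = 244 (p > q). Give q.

223

Since p = q + 244, we have 104141 = q(q + 244), so q² + 244q − 104141 = 0.
Discriminant: 244² + 4·104141 = 59536 + 416564 = 476100; √476100 = 690.
q = (−244 + 690)/2 = 223, and p = q + 244 = 467.
Check: 223 · 467 = 104141.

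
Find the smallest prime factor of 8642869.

8642869 is odd.
Digit sum 43, not divisible by 3.
Ends in 9: not divisible by 5.
7: 8642869 = 7·1234695 + 4
11: 8642869 = 11·785715 + 4
13: 8642869 = 13·664836 + 1
17: 8642869 = 17·508404 + 1
19: 8642869 = 19·454887 + 16
23: 8642869 = 23·375776 + 21
29: 8642869 = 29·298029 + 28
31: 8642869 = 31·278802 + 7
37: 8642869 = 37·233591 + 2
41: 8642869 = 41·210801 + 28
43: 8642869 = 43·200996 + 41
47: 8642869 = 47·183890 + 39
53: 8642869 = 53·163073

53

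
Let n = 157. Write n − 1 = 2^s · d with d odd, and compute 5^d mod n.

157 − 1 = 156 = 2^2 · 39, so d = 39.
5^1 ≡ 5 (mod 157)
5^2 ≡ 5^2 = 25 ≡ 25 (mod 157)
5^4 ≡ 25^2 = 625 ≡ 154 (mod 157)
5^8 ≡ 154^2 = 23716 ≡ 9 (mod 157)
5^16 ≡ 9^2 = 81 ≡ 81 (mod 157)
5^32 ≡ 81^2 = 6561 ≡ 124 (mod 157)
39 = 32 + 4 + 2 + 1 in binary powers of 2.
So 5^39 ≡ 124 · 154 · 25 · 5 ≡ 129 (mod 157).
Squaring chain: 129 → 156; reaches −1, so base 5 does not prove 157 composite.

129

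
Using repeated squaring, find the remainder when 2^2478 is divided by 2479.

2^1 ≡ 2 (mod 2479)
2^2 ≡ 2^2 = 4 ≡ 4 (mod 2479)
2^4 ≡ 4^2 = 16 ≡ 16 (mod 2479)
2^8 ≡ 16^2 = 256 ≡ 256 (mod 2479)
2^16 ≡ 256^2 = 65536 ≡ 1082 (mod 2479)
2^32 ≡ 1082^2 = 1170724 ≡ 636 (mod 2479)
2^64 ≡ 636^2 = 404496 ≡ 419 (mod 2479)
2^128 ≡ 419^2 = 175561 ≡ 2031 (mod 2479)
2^256 ≡ 2031^2 = 4124961 ≡ 2384 (mod 2479)
2^512 ≡ 2384^2 = 5683456 ≡ 1588 (mod 2479)
2^1024 ≡ 1588^2 = 2521744 ≡ 601 (mod 2479)
2^2048 ≡ 601^2 = 361201 ≡ 1746 (mod 2479)
2478 = 2048 + 256 + 128 + 32 + 8 + 4 + 2 in binary powers of 2.
So 2^2478 ≡ 1746 · 2384 · 2031 · 636 · 256 · 16 · 4 ≡ 1935 (mod 2479).
Since 1935 ≠ 1, base 2 is a Fermat witness: 2479 is composite.

1935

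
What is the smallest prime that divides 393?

3

393 is odd.
Digit sum 15, divisible by 3.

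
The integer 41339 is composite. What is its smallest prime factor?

41339 is odd.
Digit sum 20, not divisible by 3.
Ends in 9: not divisible by 5.
7: 41339 = 7·5905 + 4
11: 41339 = 11·3758 + 1
13: 41339 = 13·3179 + 12
17: 41339 = 17·2431 + 12
19: 41339 = 19·2175 + 14
23: 41339 = 23·1797 + 8
29: 41339 = 29·1425 + 14
31: 41339 = 31·1333 + 16
37: 41339 = 37·1117 + 10
41: 41339 = 41·1008 + 11
43: 41339 = 43·961 + 16
47: 41339 = 47·879 + 26
53: 41339 = 53·779 + 52
59: 41339 = 59·700 + 39
61: 41339 = 61·677 + 42
67: 41339 = 67·617

67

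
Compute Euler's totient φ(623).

Factor: 623 = 7 · 89.
φ(623) = (7−1) · (89−1) = 6 · 88 = 528.

528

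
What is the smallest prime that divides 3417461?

3417461 is odd.
Digit sum 26, not divisible by 3.
Ends in 1: not divisible by 5.
7: 3417461 = 7·488208 + 5
11: 3417461 = 11·310678 + 3
13: 3417461 = 13·262881 + 8
17: 3417461 = 17·201027 + 2
19: 3417461 = 19·179866 + 7
23: 3417461 = 23·148585 + 6
29: 3417461 = 29·117843 + 14
31: 3417461 = 31·110240 + 21
37: 3417461 = 37·92363 + 30
41: 3417461 = 41·83352 + 29
43: 3417461 = 43·79475 + 36
47: 3417461 = 47·72711 + 44
53: 3417461 = 53·64480 + 21
59: 3417461 = 59·57923 + 4
61: 3417461 = 61·56023 + 58
67: 3417461 = 67·51006 + 59
71: 3417461 = 71·48133 + 18
73: 3417461 = 73·46814 + 39
79: 3417461 = 79·43259

79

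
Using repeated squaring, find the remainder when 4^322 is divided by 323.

101

4^1 ≡ 4 (mod 323)
4^2 ≡ 4^2 = 16 ≡ 16 (mod 323)
4^4 ≡ 16^2 = 256 ≡ 256 (mod 323)
4^8 ≡ 256^2 = 65536 ≡ 290 (mod 323)
4^16 ≡ 290^2 = 84100 ≡ 120 (mod 323)
4^32 ≡ 120^2 = 14400 ≡ 188 (mod 323)
4^64 ≡ 188^2 = 35344 ≡ 137 (mod 323)
4^128 ≡ 137^2 = 18769 ≡ 35 (mod 323)
4^256 ≡ 35^2 = 1225 ≡ 256 (mod 323)
322 = 256 + 64 + 2 in binary powers of 2.
So 4^322 ≡ 256 · 137 · 16 ≡ 101 (mod 323).
Since 101 ≠ 1, base 4 is a Fermat witness: 323 is composite.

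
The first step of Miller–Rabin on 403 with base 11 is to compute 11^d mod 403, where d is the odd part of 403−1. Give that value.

151

403 − 1 = 402 = 2^1 · 201, so d = 201.
11^1 ≡ 11 (mod 403)
11^2 ≡ 11^2 = 121 ≡ 121 (mod 403)
11^4 ≡ 121^2 = 14641 ≡ 133 (mod 403)
11^8 ≡ 133^2 = 17689 ≡ 360 (mod 403)
11^16 ≡ 360^2 = 129600 ≡ 237 (mod 403)
11^32 ≡ 237^2 = 56169 ≡ 152 (mod 403)
11^64 ≡ 152^2 = 23104 ≡ 133 (mod 403)
11^128 ≡ 133^2 = 17689 ≡ 360 (mod 403)
201 = 128 + 64 + 8 + 1 in binary powers of 2.
So 11^201 ≡ 360 · 133 · 360 · 11 ≡ 151 (mod 403).
Squaring chain: 151; never reaches −1, so base 11 is a Miller–Rabin witness that 403 is composite.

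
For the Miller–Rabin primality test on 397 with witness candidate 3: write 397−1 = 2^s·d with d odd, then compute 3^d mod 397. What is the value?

396

397 − 1 = 396 = 2^2 · 99, so d = 99.
3^1 ≡ 3 (mod 397)
3^2 ≡ 3^2 = 9 ≡ 9 (mod 397)
3^4 ≡ 9^2 = 81 ≡ 81 (mod 397)
3^8 ≡ 81^2 = 6561 ≡ 209 (mod 397)
3^16 ≡ 209^2 = 43681 ≡ 11 (mod 397)
3^32 ≡ 11^2 = 121 ≡ 121 (mod 397)
3^64 ≡ 121^2 = 14641 ≡ 349 (mod 397)
99 = 64 + 32 + 2 + 1 in binary powers of 2.
So 3^99 ≡ 349 · 121 · 9 · 3 ≡ 396 (mod 397).
Since 3^d ≡ 396 (mod 397), base 3 does not prove 397 composite.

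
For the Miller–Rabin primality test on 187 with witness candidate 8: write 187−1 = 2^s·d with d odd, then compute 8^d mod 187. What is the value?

94

187 − 1 = 186 = 2^1 · 93, so d = 93.
8^1 ≡ 8 (mod 187)
8^2 ≡ 8^2 = 64 ≡ 64 (mod 187)
8^4 ≡ 64^2 = 4096 ≡ 169 (mod 187)
8^8 ≡ 169^2 = 28561 ≡ 137 (mod 187)
8^16 ≡ 137^2 = 18769 ≡ 69 (mod 187)
8^32 ≡ 69^2 = 4761 ≡ 86 (mod 187)
8^64 ≡ 86^2 = 7396 ≡ 103 (mod 187)
93 = 64 + 16 + 8 + 4 + 1 in binary powers of 2.
So 8^93 ≡ 103 · 69 · 137 · 169 · 8 ≡ 94 (mod 187).
Squaring chain: 94; never reaches −1, so base 8 is a Miller–Rabin witness that 187 is composite.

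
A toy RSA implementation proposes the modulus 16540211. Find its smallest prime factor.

61

16540211 is odd.
Digit sum 20, not divisible by 3.
Ends in 1: not divisible by 5.
7: 16540211 = 7·2362887 + 2
11: 16540211 = 11·1503655 + 6
13: 16540211 = 13·1272323 + 12
17: 16540211 = 17·972953 + 10
19: 16540211 = 19·870537 + 8
23: 16540211 = 23·719139 + 14
29: 16540211 = 29·570352 + 3
31: 16540211 = 31·533555 + 6
37: 16540211 = 37·447032 + 27
41: 16540211 = 41·403419 + 32
43: 16540211 = 43·384656 + 3
47: 16540211 = 47·351919 + 18
53: 16540211 = 53·312079 + 24
59: 16540211 = 59·280342 + 33
61: 16540211 = 61·271151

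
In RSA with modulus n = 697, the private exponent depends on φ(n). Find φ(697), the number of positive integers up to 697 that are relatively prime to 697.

640

Factor: 697 = 17 · 41.
φ(697) = (17−1) · (41−1) = 16 · 40 = 640.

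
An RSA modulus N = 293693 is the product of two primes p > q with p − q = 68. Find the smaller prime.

509

Since p = q + 68, we have 293693 = q(q + 68), so q² + 68q − 293693 = 0.
Discriminant: 68² + 4·293693 = 4624 + 1174772 = 1179396; √1179396 = 1086.
q = (−68 + 1086)/2 = 509, and p = q + 68 = 577.
Check: 509 · 577 = 293693.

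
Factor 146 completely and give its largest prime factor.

73

146 = 2 · 73
73 is prime.
So 146 = 2 · 73; the largest prime factor is 73.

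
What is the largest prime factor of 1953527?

1953527 = 29 · 67363
67363 = 31 · 2173
2173 = 41 · 53
53 is prime.
So 1953527 = 29 · 31 · 41 · 53; the largest prime factor is 53.

53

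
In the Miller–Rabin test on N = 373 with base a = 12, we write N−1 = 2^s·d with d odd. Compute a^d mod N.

1

373 − 1 = 372 = 2^2 · 93, so d = 93.
12^1 ≡ 12 (mod 373)
12^2 ≡ 12^2 = 144 ≡ 144 (mod 373)
12^4 ≡ 144^2 = 20736 ≡ 221 (mod 373)
12^8 ≡ 221^2 = 48841 ≡ 351 (mod 373)
12^16 ≡ 351^2 = 123201 ≡ 111 (mod 373)
12^32 ≡ 111^2 = 12321 ≡ 12 (mod 373)
12^64 ≡ 12^2 = 144 ≡ 144 (mod 373)
93 = 64 + 16 + 8 + 4 + 1 in binary powers of 2.
So 12^93 ≡ 144 · 111 · 351 · 221 · 12 ≡ 1 (mod 373).
Since 12^d ≡ 1 (mod 373), base 12 does not prove 373 composite.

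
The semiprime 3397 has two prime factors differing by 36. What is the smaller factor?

43

Since p = q + 36, we have 3397 = q(q + 36), so q² + 36q − 3397 = 0.
Discriminant: 36² + 4·3397 = 1296 + 13588 = 14884; √14884 = 122.
q = (−36 + 122)/2 = 43, and p = q + 36 = 79.
Check: 43 · 79 = 3397.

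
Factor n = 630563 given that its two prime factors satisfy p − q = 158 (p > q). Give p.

Since p = q + 158, we have 630563 = q(q + 158), so q² + 158q − 630563 = 0.
Discriminant: 158² + 4·630563 = 24964 + 2522252 = 2547216; √2547216 = 1596.
q = (−158 + 1596)/2 = 719, and p = q + 158 = 877.
Check: 719 · 877 = 630563.

877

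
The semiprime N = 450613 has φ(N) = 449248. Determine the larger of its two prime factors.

809

φ(n) = (p−1)(q−1) = n − (p+q) + 1, so p + q = 450613 − 449248 + 1 = 1366.
p and q are the roots of t² − 1366t + 450613 = 0.
Discriminant: 1366² − 4·450613 = 1865956 − 1802452 = 63504; √63504 = 252.
q = (1366 − 252)/2 = 557, p = (1366 + 252)/2 = 809.
Check: 557 · 809 = 450613.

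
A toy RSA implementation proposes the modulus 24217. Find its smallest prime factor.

61

24217 is odd.
Digit sum 16, not divisible by 3.
Ends in 7: not divisible by 5.
7: 24217 = 7·3459 + 4
11: 24217 = 11·2201 + 6
13: 24217 = 13·1862 + 11
17: 24217 = 17·1424 + 9
19: 24217 = 19·1274 + 11
23: 24217 = 23·1052 + 21
29: 24217 = 29·835 + 2
31: 24217 = 31·781 + 6
37: 24217 = 37·654 + 19
41: 24217 = 41·590 + 27
43: 24217 = 43·563 + 8
47: 24217 = 47·515 + 12
53: 24217 = 53·456 + 49
59: 24217 = 59·410 + 27
61: 24217 = 61·397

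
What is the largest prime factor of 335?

335 = 5 · 67
67 is prime.
So 335 = 5 · 67; the largest prime factor is 67.

67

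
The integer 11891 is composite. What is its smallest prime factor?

11

11891 is odd.
Digit sum 20, not divisible by 3.
Ends in 1: not divisible by 5.
7: 11891 = 7·1698 + 5
11: 11891 = 11·1081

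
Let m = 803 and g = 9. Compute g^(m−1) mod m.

9^1 ≡ 9 (mod 803)
9^2 ≡ 9^2 = 81 ≡ 81 (mod 803)
9^4 ≡ 81^2 = 6561 ≡ 137 (mod 803)
9^8 ≡ 137^2 = 18769 ≡ 300 (mod 803)
9^16 ≡ 300^2 = 90000 ≡ 64 (mod 803)
9^32 ≡ 64^2 = 4096 ≡ 81 (mod 803)
9^64 ≡ 81^2 = 6561 ≡ 137 (mod 803)
9^128 ≡ 137^2 = 18769 ≡ 300 (mod 803)
9^256 ≡ 300^2 = 90000 ≡ 64 (mod 803)
9^512 ≡ 64^2 = 4096 ≡ 81 (mod 803)
802 = 512 + 256 + 32 + 2 in binary powers of 2.
So 9^802 ≡ 81 · 64 · 81 · 81 ≡ 356 (mod 803).
Since 356 ≠ 1, base 9 is a Fermat witness: 803 is composite.

356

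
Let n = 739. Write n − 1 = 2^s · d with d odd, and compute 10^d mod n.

739 − 1 = 738 = 2^1 · 369, so d = 369.
10^1 ≡ 10 (mod 739)
10^2 ≡ 10^2 = 100 ≡ 100 (mod 739)
10^4 ≡ 100^2 = 10000 ≡ 393 (mod 739)
10^8 ≡ 393^2 = 154449 ≡ 737 (mod 739)
10^16 ≡ 737^2 = 543169 ≡ 4 (mod 739)
10^32 ≡ 4^2 = 16 ≡ 16 (mod 739)
10^64 ≡ 16^2 = 256 ≡ 256 (mod 739)
10^128 ≡ 256^2 = 65536 ≡ 504 (mod 739)
10^256 ≡ 504^2 = 254016 ≡ 539 (mod 739)
369 = 256 + 64 + 32 + 16 + 1 in binary powers of 2.
So 10^369 ≡ 539 · 256 · 16 · 4 · 10 ≡ 738 (mod 739).
Since 10^d ≡ 738 (mod 739), base 10 does not prove 739 composite.

738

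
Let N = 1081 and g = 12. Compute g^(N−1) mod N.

98

12^1 ≡ 12 (mod 1081)
12^2 ≡ 12^2 = 144 ≡ 144 (mod 1081)
12^4 ≡ 144^2 = 20736 ≡ 197 (mod 1081)
12^8 ≡ 197^2 = 38809 ≡ 974 (mod 1081)
12^16 ≡ 974^2 = 948676 ≡ 639 (mod 1081)
12^32 ≡ 639^2 = 408321 ≡ 784 (mod 1081)
12^64 ≡ 784^2 = 614656 ≡ 648 (mod 1081)
12^128 ≡ 648^2 = 419904 ≡ 476 (mod 1081)
12^256 ≡ 476^2 = 226576 ≡ 647 (mod 1081)
12^512 ≡ 647^2 = 418609 ≡ 262 (mod 1081)
12^1024 ≡ 262^2 = 68644 ≡ 541 (mod 1081)
1080 = 1024 + 32 + 16 + 8 in binary powers of 2.
So 12^1080 ≡ 541 · 784 · 639 · 974 ≡ 98 (mod 1081).
Since 98 ≠ 1, base 12 is a Fermat witness: 1081 is composite.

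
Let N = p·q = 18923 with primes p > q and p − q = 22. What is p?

149

Since p = q + 22, we have 18923 = q(q + 22), so q² + 22q − 18923 = 0.
Discriminant: 22² + 4·18923 = 484 + 75692 = 76176; √76176 = 276.
q = (−22 + 276)/2 = 127, and p = q + 22 = 149.
Check: 127 · 149 = 18923.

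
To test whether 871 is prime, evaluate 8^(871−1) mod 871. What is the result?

8^1 ≡ 8 (mod 871)
8^2 ≡ 8^2 = 64 ≡ 64 (mod 871)
8^4 ≡ 64^2 = 4096 ≡ 612 (mod 871)
8^8 ≡ 612^2 = 374544 ≡ 14 (mod 871)
8^16 ≡ 14^2 = 196 ≡ 196 (mod 871)
8^32 ≡ 196^2 = 38416 ≡ 92 (mod 871)
8^64 ≡ 92^2 = 8464 ≡ 625 (mod 871)
8^128 ≡ 625^2 = 390625 ≡ 417 (mod 871)
8^256 ≡ 417^2 = 173889 ≡ 560 (mod 871)
8^512 ≡ 560^2 = 313600 ≡ 40 (mod 871)
870 = 512 + 256 + 64 + 32 + 4 + 2 in binary powers of 2.
So 8^870 ≡ 40 · 560 · 625 · 92 · 612 · 64 ≡ 662 (mod 871).
Since 662 ≠ 1, base 8 is a Fermat witness: 871 is composite.

662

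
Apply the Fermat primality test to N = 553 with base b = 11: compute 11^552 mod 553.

302

11^1 ≡ 11 (mod 553)
11^2 ≡ 11^2 = 121 ≡ 121 (mod 553)
11^4 ≡ 121^2 = 14641 ≡ 263 (mod 553)
11^8 ≡ 263^2 = 69169 ≡ 44 (mod 553)
11^16 ≡ 44^2 = 1936 ≡ 277 (mod 553)
11^32 ≡ 277^2 = 76729 ≡ 415 (mod 553)
11^64 ≡ 415^2 = 172225 ≡ 242 (mod 553)
11^128 ≡ 242^2 = 58564 ≡ 499 (mod 553)
11^256 ≡ 499^2 = 249001 ≡ 151 (mod 553)
11^512 ≡ 151^2 = 22801 ≡ 128 (mod 553)
552 = 512 + 32 + 8 in binary powers of 2.
So 11^552 ≡ 128 · 415 · 44 ≡ 302 (mod 553).
Since 302 ≠ 1, base 11 is a Fermat witness: 553 is composite.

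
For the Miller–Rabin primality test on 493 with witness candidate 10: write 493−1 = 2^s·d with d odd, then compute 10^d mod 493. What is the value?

493 − 1 = 492 = 2^2 · 123, so d = 123.
10^1 ≡ 10 (mod 493)
10^2 ≡ 10^2 = 100 ≡ 100 (mod 493)
10^4 ≡ 100^2 = 10000 ≡ 140 (mod 493)
10^8 ≡ 140^2 = 19600 ≡ 373 (mod 493)
10^16 ≡ 373^2 = 139129 ≡ 103 (mod 493)
10^32 ≡ 103^2 = 10609 ≡ 256 (mod 493)
10^64 ≡ 256^2 = 65536 ≡ 460 (mod 493)
123 = 64 + 32 + 16 + 8 + 2 + 1 in binary powers of 2.
So 10^123 ≡ 460 · 256 · 103 · 373 · 100 · 10 ≡ 292 (mod 493).
Squaring chain: 292 → 468; never reaches −1, so base 10 is a Miller–Rabin witness that 493 is composite.

292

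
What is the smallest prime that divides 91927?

11

91927 is odd.
Digit sum 28, not divisible by 3.
Ends in 7: not divisible by 5.
7: 91927 = 7·13132 + 3
11: 91927 = 11·8357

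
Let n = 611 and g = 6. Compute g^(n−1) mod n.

225

6^1 ≡ 6 (mod 611)
6^2 ≡ 6^2 = 36 ≡ 36 (mod 611)
6^4 ≡ 36^2 = 1296 ≡ 74 (mod 611)
6^8 ≡ 74^2 = 5476 ≡ 588 (mod 611)
6^16 ≡ 588^2 = 345744 ≡ 529 (mod 611)
6^32 ≡ 529^2 = 279841 ≡ 3 (mod 611)
6^64 ≡ 3^2 = 9 ≡ 9 (mod 611)
6^128 ≡ 9^2 = 81 ≡ 81 (mod 611)
6^256 ≡ 81^2 = 6561 ≡ 451 (mod 611)
6^512 ≡ 451^2 = 203401 ≡ 549 (mod 611)
610 = 512 + 64 + 32 + 2 in binary powers of 2.
So 6^610 ≡ 549 · 9 · 3 · 36 ≡ 225 (mod 611).
Since 225 ≠ 1, base 6 is a Fermat witness: 611 is composite.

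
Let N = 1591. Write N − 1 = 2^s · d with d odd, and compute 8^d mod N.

290

1591 − 1 = 1590 = 2^1 · 795, so d = 795.
8^1 ≡ 8 (mod 1591)
8^2 ≡ 8^2 = 64 ≡ 64 (mod 1591)
8^4 ≡ 64^2 = 4096 ≡ 914 (mod 1591)
8^8 ≡ 914^2 = 835396 ≡ 121 (mod 1591)
8^16 ≡ 121^2 = 14641 ≡ 322 (mod 1591)
8^32 ≡ 322^2 = 103684 ≡ 269 (mod 1591)
8^64 ≡ 269^2 = 72361 ≡ 766 (mod 1591)
8^128 ≡ 766^2 = 586756 ≡ 1268 (mod 1591)
8^256 ≡ 1268^2 = 1607824 ≡ 914 (mod 1591)
8^512 ≡ 914^2 = 835396 ≡ 121 (mod 1591)
795 = 512 + 256 + 16 + 8 + 2 + 1 in binary powers of 2.
So 8^795 ≡ 121 · 914 · 322 · 121 · 64 · 8 ≡ 290 (mod 1591).
Squaring chain: 290; never reaches −1, so base 8 is a Miller–Rabin witness that 1591 is composite.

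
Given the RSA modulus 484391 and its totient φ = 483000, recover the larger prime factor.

φ(n) = (p−1)(q−1) = n − (p+q) + 1, so p + q = 484391 − 483000 + 1 = 1392.
p and q are the roots of t² − 1392t + 484391 = 0.
Discriminant: 1392² − 4·484391 = 1937664 − 1937564 = 100; √100 = 10.
q = (1392 − 10)/2 = 691, p = (1392 + 10)/2 = 701.
Check: 691 · 701 = 484391.

701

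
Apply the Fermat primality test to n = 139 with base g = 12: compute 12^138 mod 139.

1

12^1 ≡ 12 (mod 139)
12^2 ≡ 12^2 = 144 ≡ 5 (mod 139)
12^4 ≡ 5^2 = 25 ≡ 25 (mod 139)
12^8 ≡ 25^2 = 625 ≡ 69 (mod 139)
12^16 ≡ 69^2 = 4761 ≡ 35 (mod 139)
12^32 ≡ 35^2 = 1225 ≡ 113 (mod 139)
12^64 ≡ 113^2 = 12769 ≡ 120 (mod 139)
12^128 ≡ 120^2 = 14400 ≡ 83 (mod 139)
138 = 128 + 8 + 2 in binary powers of 2.
So 12^138 ≡ 83 · 69 · 5 ≡ 1 (mod 139).
Since the result is 1, base 12 gives no evidence that 139 is composite.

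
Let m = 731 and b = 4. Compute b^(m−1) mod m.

16

4^1 ≡ 4 (mod 731)
4^2 ≡ 4^2 = 16 ≡ 16 (mod 731)
4^4 ≡ 16^2 = 256 ≡ 256 (mod 731)
4^8 ≡ 256^2 = 65536 ≡ 477 (mod 731)
4^16 ≡ 477^2 = 227529 ≡ 188 (mod 731)
4^32 ≡ 188^2 = 35344 ≡ 256 (mod 731)
4^64 ≡ 256^2 = 65536 ≡ 477 (mod 731)
4^128 ≡ 477^2 = 227529 ≡ 188 (mod 731)
4^256 ≡ 188^2 = 35344 ≡ 256 (mod 731)
4^512 ≡ 256^2 = 65536 ≡ 477 (mod 731)
730 = 512 + 128 + 64 + 16 + 8 + 2 in binary powers of 2.
So 4^730 ≡ 477 · 188 · 477 · 188 · 477 · 16 ≡ 16 (mod 731).
Since 16 ≠ 1, base 4 is a Fermat witness: 731 is composite.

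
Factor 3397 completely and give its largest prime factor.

3397 = 43 · 79
79 is prime.
So 3397 = 43 · 79; the largest prime factor is 79.

79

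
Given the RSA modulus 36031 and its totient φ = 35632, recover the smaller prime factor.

137

φ(n) = (p−1)(q−1) = n − (p+q) + 1, so p + q = 36031 − 35632 + 1 = 400.
p and q are the roots of t² − 400t + 36031 = 0.
Discriminant: 400² − 4·36031 = 160000 − 144124 = 15876; √15876 = 126.
q = (400 − 126)/2 = 137, p = (400 + 126)/2 = 263.
Check: 137 · 263 = 36031.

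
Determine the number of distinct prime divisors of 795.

795 = 3 · 265
265 = 5 · 53
795 = 3 · 5 · 53, which has 3 distinct prime factors.

3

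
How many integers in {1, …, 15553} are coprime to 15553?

Factor: 15553 = 103 · 151.
φ(15553) = (103−1) · (151−1) = 102 · 150 = 15300.

15300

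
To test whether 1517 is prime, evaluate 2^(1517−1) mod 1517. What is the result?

2^1 ≡ 2 (mod 1517)
2^2 ≡ 2^2 = 4 ≡ 4 (mod 1517)
2^4 ≡ 4^2 = 16 ≡ 16 (mod 1517)
2^8 ≡ 16^2 = 256 ≡ 256 (mod 1517)
2^16 ≡ 256^2 = 65536 ≡ 305 (mod 1517)
2^32 ≡ 305^2 = 93025 ≡ 488 (mod 1517)
2^64 ≡ 488^2 = 238144 ≡ 1492 (mod 1517)
2^128 ≡ 1492^2 = 2226064 ≡ 625 (mod 1517)
2^256 ≡ 625^2 = 390625 ≡ 756 (mod 1517)
2^512 ≡ 756^2 = 571536 ≡ 1144 (mod 1517)
2^1024 ≡ 1144^2 = 1308736 ≡ 1082 (mod 1517)
1516 = 1024 + 256 + 128 + 64 + 32 + 8 + 4 in binary powers of 2.
So 2^1516 ≡ 1082 · 756 · 625 · 1492 · 488 · 256 · 16 ≡ 756 (mod 1517).
Since 756 ≠ 1, base 2 is a Fermat witness: 1517 is composite.

756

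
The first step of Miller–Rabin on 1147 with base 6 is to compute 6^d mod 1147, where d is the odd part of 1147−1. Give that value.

154

1147 − 1 = 1146 = 2^1 · 573, so d = 573.
6^1 ≡ 6 (mod 1147)
6^2 ≡ 6^2 = 36 ≡ 36 (mod 1147)
6^4 ≡ 36^2 = 1296 ≡ 149 (mod 1147)
6^8 ≡ 149^2 = 22201 ≡ 408 (mod 1147)
6^16 ≡ 408^2 = 166464 ≡ 149 (mod 1147)
6^32 ≡ 149^2 = 22201 ≡ 408 (mod 1147)
6^64 ≡ 408^2 = 166464 ≡ 149 (mod 1147)
6^128 ≡ 149^2 = 22201 ≡ 408 (mod 1147)
6^256 ≡ 408^2 = 166464 ≡ 149 (mod 1147)
6^512 ≡ 149^2 = 22201 ≡ 408 (mod 1147)
573 = 512 + 32 + 16 + 8 + 4 + 1 in binary powers of 2.
So 6^573 ≡ 408 · 408 · 149 · 408 · 149 · 6 ≡ 154 (mod 1147).
Squaring chain: 154; never reaches −1, so base 6 is a Miller–Rabin witness that 1147 is composite.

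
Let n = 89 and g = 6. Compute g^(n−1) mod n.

1

6^1 ≡ 6 (mod 89)
6^2 ≡ 6^2 = 36 ≡ 36 (mod 89)
6^4 ≡ 36^2 = 1296 ≡ 50 (mod 89)
6^8 ≡ 50^2 = 2500 ≡ 8 (mod 89)
6^16 ≡ 8^2 = 64 ≡ 64 (mod 89)
6^32 ≡ 64^2 = 4096 ≡ 2 (mod 89)
6^64 ≡ 2^2 = 4 ≡ 4 (mod 89)
88 = 64 + 16 + 8 in binary powers of 2.
So 6^88 ≡ 4 · 64 · 8 ≡ 1 (mod 89).
Since the result is 1, base 6 gives no evidence that 89 is composite.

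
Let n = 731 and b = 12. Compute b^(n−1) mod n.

196

12^1 ≡ 12 (mod 731)
12^2 ≡ 12^2 = 144 ≡ 144 (mod 731)
12^4 ≡ 144^2 = 20736 ≡ 268 (mod 731)
12^8 ≡ 268^2 = 71824 ≡ 186 (mod 731)
12^16 ≡ 186^2 = 34596 ≡ 239 (mod 731)
12^32 ≡ 239^2 = 57121 ≡ 103 (mod 731)
12^64 ≡ 103^2 = 10609 ≡ 375 (mod 731)
12^128 ≡ 375^2 = 140625 ≡ 273 (mod 731)
12^256 ≡ 273^2 = 74529 ≡ 698 (mod 731)
12^512 ≡ 698^2 = 487204 ≡ 358 (mod 731)
730 = 512 + 128 + 64 + 16 + 8 + 2 in binary powers of 2.
So 12^730 ≡ 358 · 273 · 375 · 239 · 186 · 144 ≡ 196 (mod 731).
Since 196 ≠ 1, base 12 is a Fermat witness: 731 is composite.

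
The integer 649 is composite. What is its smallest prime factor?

649 is odd.
Digit sum 19, not divisible by 3.
Ends in 9: not divisible by 5.
7: 649 = 7·92 + 5
11: 649 = 11·59

11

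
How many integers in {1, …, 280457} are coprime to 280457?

265680

Factor: 280457 = 31 · 83 · 109.
φ(280457) = (31−1) · (83−1) · (109−1) = 30 · 82 · 108 = 265680.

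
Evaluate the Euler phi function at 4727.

Factor: 4727 = 29 · 163.
φ(4727) = (29−1) · (163−1) = 28 · 162 = 4536.

4536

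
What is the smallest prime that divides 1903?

11

1903 is odd.
Digit sum 13, not divisible by 3.
Ends in 3: not divisible by 5.
7: 1903 = 7·271 + 6
11: 1903 = 11·173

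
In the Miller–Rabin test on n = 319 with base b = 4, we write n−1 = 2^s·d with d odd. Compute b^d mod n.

212

319 − 1 = 318 = 2^1 · 159, so d = 159.
4^1 ≡ 4 (mod 319)
4^2 ≡ 4^2 = 16 ≡ 16 (mod 319)
4^4 ≡ 16^2 = 256 ≡ 256 (mod 319)
4^8 ≡ 256^2 = 65536 ≡ 141 (mod 319)
4^16 ≡ 141^2 = 19881 ≡ 103 (mod 319)
4^32 ≡ 103^2 = 10609 ≡ 82 (mod 319)
4^64 ≡ 82^2 = 6724 ≡ 25 (mod 319)
4^128 ≡ 25^2 = 625 ≡ 306 (mod 319)
159 = 128 + 16 + 8 + 4 + 2 + 1 in binary powers of 2.
So 4^159 ≡ 306 · 103 · 141 · 256 · 16 · 4 ≡ 212 (mod 319).
Squaring chain: 212; never reaches −1, so base 4 is a Miller–Rabin witness that 319 is composite.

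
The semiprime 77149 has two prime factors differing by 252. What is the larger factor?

431

Since p = q + 252, we have 77149 = q(q + 252), so q² + 252q − 77149 = 0.
Discriminant: 252² + 4·77149 = 63504 + 308596 = 372100; √372100 = 610.
q = (−252 + 610)/2 = 179, and p = q + 252 = 431.
Check: 179 · 431 = 77149.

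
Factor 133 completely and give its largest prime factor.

19

133 = 7 · 19
19 is prime.
So 133 = 7 · 19; the largest prime factor is 19.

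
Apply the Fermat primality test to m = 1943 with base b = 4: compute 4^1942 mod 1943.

4^1 ≡ 4 (mod 1943)
4^2 ≡ 4^2 = 16 ≡ 16 (mod 1943)
4^4 ≡ 16^2 = 256 ≡ 256 (mod 1943)
4^8 ≡ 256^2 = 65536 ≡ 1417 (mod 1943)
4^16 ≡ 1417^2 = 2007889 ≡ 770 (mod 1943)
4^32 ≡ 770^2 = 592900 ≡ 285 (mod 1943)
4^64 ≡ 285^2 = 81225 ≡ 1562 (mod 1943)
4^128 ≡ 1562^2 = 2439844 ≡ 1379 (mod 1943)
4^256 ≡ 1379^2 = 1901641 ≡ 1387 (mod 1943)
4^512 ≡ 1387^2 = 1923769 ≡ 199 (mod 1943)
4^1024 ≡ 199^2 = 39601 ≡ 741 (mod 1943)
1942 = 1024 + 512 + 256 + 128 + 16 + 4 + 2 in binary powers of 2.
So 4^1942 ≡ 741 · 199 · 1387 · 1379 · 770 · 256 · 16 ≡ 864 (mod 1943).
Since 864 ≠ 1, base 4 is a Fermat witness: 1943 is composite.

864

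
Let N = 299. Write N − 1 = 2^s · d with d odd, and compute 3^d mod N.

299 − 1 = 298 = 2^1 · 149, so d = 149.
3^1 ≡ 3 (mod 299)
3^2 ≡ 3^2 = 9 ≡ 9 (mod 299)
3^4 ≡ 9^2 = 81 ≡ 81 (mod 299)
3^8 ≡ 81^2 = 6561 ≡ 282 (mod 299)
3^16 ≡ 282^2 = 79524 ≡ 289 (mod 299)
3^32 ≡ 289^2 = 83521 ≡ 100 (mod 299)
3^64 ≡ 100^2 = 10000 ≡ 133 (mod 299)
3^128 ≡ 133^2 = 17689 ≡ 48 (mod 299)
149 = 128 + 16 + 4 + 1 in binary powers of 2.
So 3^149 ≡ 48 · 289 · 81 · 3 ≡ 269 (mod 299).
Squaring chain: 269; never reaches −1, so base 3 is a Miller–Rabin witness that 299 is composite.

269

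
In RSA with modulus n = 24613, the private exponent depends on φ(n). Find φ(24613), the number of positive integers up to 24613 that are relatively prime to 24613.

24300

Factor: 24613 = 151 · 163.
φ(24613) = (151−1) · (163−1) = 150 · 162 = 24300.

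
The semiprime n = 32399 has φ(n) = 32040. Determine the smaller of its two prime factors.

φ(n) = (p−1)(q−1) = n − (p+q) + 1, so p + q = 32399 − 32040 + 1 = 360.
p and q are the roots of t² − 360t + 32399 = 0.
Discriminant: 360² − 4·32399 = 129600 − 129596 = 4; √4 = 2.
q = (360 − 2)/2 = 179, p = (360 + 2)/2 = 181.
Check: 179 · 181 = 32399.

179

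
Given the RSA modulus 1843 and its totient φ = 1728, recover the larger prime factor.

φ(n) = (p−1)(q−1) = n − (p+q) + 1, so p + q = 1843 − 1728 + 1 = 116.
p and q are the roots of t² − 116t + 1843 = 0.
Discriminant: 116² − 4·1843 = 13456 − 7372 = 6084; √6084 = 78.
q = (116 − 78)/2 = 19, p = (116 + 78)/2 = 97.
Check: 19 · 97 = 1843.

97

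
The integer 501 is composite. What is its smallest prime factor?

501 is odd.
Digit sum 6, divisible by 3.

3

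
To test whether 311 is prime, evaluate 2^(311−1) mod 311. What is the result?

1

2^1 ≡ 2 (mod 311)
2^2 ≡ 2^2 = 4 ≡ 4 (mod 311)
2^4 ≡ 4^2 = 16 ≡ 16 (mod 311)
2^8 ≡ 16^2 = 256 ≡ 256 (mod 311)
2^16 ≡ 256^2 = 65536 ≡ 226 (mod 311)
2^32 ≡ 226^2 = 51076 ≡ 72 (mod 311)
2^64 ≡ 72^2 = 5184 ≡ 208 (mod 311)
2^128 ≡ 208^2 = 43264 ≡ 35 (mod 311)
2^256 ≡ 35^2 = 1225 ≡ 292 (mod 311)
310 = 256 + 32 + 16 + 4 + 2 in binary powers of 2.
So 2^310 ≡ 292 · 72 · 226 · 16 · 4 ≡ 1 (mod 311).
Since the result is 1, base 2 gives no evidence that 311 is composite.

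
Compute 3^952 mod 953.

1

3^1 ≡ 3 (mod 953)
3^2 ≡ 3^2 = 9 ≡ 9 (mod 953)
3^4 ≡ 9^2 = 81 ≡ 81 (mod 953)
3^8 ≡ 81^2 = 6561 ≡ 843 (mod 953)
3^16 ≡ 843^2 = 710649 ≡ 664 (mod 953)
3^32 ≡ 664^2 = 440896 ≡ 610 (mod 953)
3^64 ≡ 610^2 = 372100 ≡ 430 (mod 953)
3^128 ≡ 430^2 = 184900 ≡ 18 (mod 953)
3^256 ≡ 18^2 = 324 ≡ 324 (mod 953)
3^512 ≡ 324^2 = 104976 ≡ 146 (mod 953)
952 = 512 + 256 + 128 + 32 + 16 + 8 in binary powers of 2.
So 3^952 ≡ 146 · 324 · 18 · 610 · 664 · 843 ≡ 1 (mod 953).
Since the result is 1, base 3 gives no evidence that 953 is composite.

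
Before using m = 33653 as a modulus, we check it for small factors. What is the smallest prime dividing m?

73

33653 is odd.
Digit sum 20, not divisible by 3.
Ends in 3: not divisible by 5.
7: 33653 = 7·4807 + 4
11: 33653 = 11·3059 + 4
13: 33653 = 13·2588 + 9
17: 33653 = 17·1979 + 10
19: 33653 = 19·1771 + 4
23: 33653 = 23·1463 + 4
29: 33653 = 29·1160 + 13
31: 33653 = 31·1085 + 18
37: 33653 = 37·909 + 20
41: 33653 = 41·820 + 33
43: 33653 = 43·782 + 27
47: 33653 = 47·716 + 1
53: 33653 = 53·634 + 51
59: 33653 = 59·570 + 23
61: 33653 = 61·551 + 42
67: 33653 = 67·502 + 19
71: 33653 = 71·473 + 70
73: 33653 = 73·461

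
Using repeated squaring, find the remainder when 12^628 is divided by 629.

268

12^1 ≡ 12 (mod 629)
12^2 ≡ 12^2 = 144 ≡ 144 (mod 629)
12^4 ≡ 144^2 = 20736 ≡ 608 (mod 629)
12^8 ≡ 608^2 = 369664 ≡ 441 (mod 629)
12^16 ≡ 441^2 = 194481 ≡ 120 (mod 629)
12^32 ≡ 120^2 = 14400 ≡ 562 (mod 629)
12^64 ≡ 562^2 = 315844 ≡ 86 (mod 629)
12^128 ≡ 86^2 = 7396 ≡ 477 (mod 629)
12^256 ≡ 477^2 = 227529 ≡ 460 (mod 629)
12^512 ≡ 460^2 = 211600 ≡ 256 (mod 629)
628 = 512 + 64 + 32 + 16 + 4 in binary powers of 2.
So 12^628 ≡ 256 · 86 · 562 · 120 · 608 ≡ 268 (mod 629).
Since 268 ≠ 1, base 12 is a Fermat witness: 629 is composite.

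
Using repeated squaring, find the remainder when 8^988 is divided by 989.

8^1 ≡ 8 (mod 989)
8^2 ≡ 8^2 = 64 ≡ 64 (mod 989)
8^4 ≡ 64^2 = 4096 ≡ 140 (mod 989)
8^8 ≡ 140^2 = 19600 ≡ 809 (mod 989)
8^16 ≡ 809^2 = 654481 ≡ 752 (mod 989)
8^32 ≡ 752^2 = 565504 ≡ 785 (mod 989)
8^64 ≡ 785^2 = 616225 ≡ 78 (mod 989)
8^128 ≡ 78^2 = 6084 ≡ 150 (mod 989)
8^256 ≡ 150^2 = 22500 ≡ 742 (mod 989)
8^512 ≡ 742^2 = 550564 ≡ 680 (mod 989)
988 = 512 + 256 + 128 + 64 + 16 + 8 + 4 in binary powers of 2.
So 8^988 ≡ 680 · 742 · 150 · 78 · 752 · 809 · 140 ≡ 78 (mod 989).
Since 78 ≠ 1, base 8 is a Fermat witness: 989 is composite.

78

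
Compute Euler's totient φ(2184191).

Factor: 2184191 = 107 · 137 · 149.
φ(2184191) = (107−1) · (137−1) · (149−1) = 106 · 136 · 148 = 2133568.

2133568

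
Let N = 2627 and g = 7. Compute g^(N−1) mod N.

774

7^1 ≡ 7 (mod 2627)
7^2 ≡ 7^2 = 49 ≡ 49 (mod 2627)
7^4 ≡ 49^2 = 2401 ≡ 2401 (mod 2627)
7^8 ≡ 2401^2 = 5764801 ≡ 1163 (mod 2627)
7^16 ≡ 1163^2 = 1352569 ≡ 2291 (mod 2627)
7^32 ≡ 2291^2 = 5248681 ≡ 2562 (mod 2627)
7^64 ≡ 2562^2 = 6563844 ≡ 1598 (mod 2627)
7^128 ≡ 1598^2 = 2553604 ≡ 160 (mod 2627)
7^256 ≡ 160^2 = 25600 ≡ 1957 (mod 2627)
7^512 ≡ 1957^2 = 3829849 ≡ 2310 (mod 2627)
7^1024 ≡ 2310^2 = 5336100 ≡ 663 (mod 2627)
7^2048 ≡ 663^2 = 439569 ≡ 860 (mod 2627)
2626 = 2048 + 512 + 64 + 2 in binary powers of 2.
So 7^2626 ≡ 860 · 2310 · 1598 · 49 ≡ 774 (mod 2627).
Since 774 ≠ 1, base 7 is a Fermat witness: 2627 is composite.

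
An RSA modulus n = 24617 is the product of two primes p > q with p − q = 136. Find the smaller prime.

Since p = q + 136, we have 24617 = q(q + 136), so q² + 136q − 24617 = 0.
Discriminant: 136² + 4·24617 = 18496 + 98468 = 116964; √116964 = 342.
q = (−136 + 342)/2 = 103, and p = q + 136 = 239.
Check: 103 · 239 = 24617.

103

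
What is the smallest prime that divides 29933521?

97

29933521 is odd.
Digit sum 34, not divisible by 3.
Ends in 1: not divisible by 5.
7: 29933521 = 7·4276217 + 2
11: 29933521 = 11·2721229 + 2
13: 29933521 = 13·2302578 + 7
17: 29933521 = 17·1760795 + 6
19: 29933521 = 19·1575448 + 9
23: 29933521 = 23·1301457 + 10
29: 29933521 = 29·1032190 + 11
31: 29933521 = 31·965597 + 14
37: 29933521 = 37·809014 + 3
41: 29933521 = 41·730085 + 36
43: 29933521 = 43·696128 + 17
47: 29933521 = 47·636883 + 20
53: 29933521 = 53·564783 + 22
59: 29933521 = 59·507347 + 48
61: 29933521 = 61·490713 + 28
67: 29933521 = 67·446768 + 65
71: 29933521 = 71·421598 + 63
73: 29933521 = 73·410048 + 17
79: 29933521 = 79·378905 + 26
83: 29933521 = 83·360644 + 69
89: 29933521 = 89·336331 + 62
97: 29933521 = 97·308593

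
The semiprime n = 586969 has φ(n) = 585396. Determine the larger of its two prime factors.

967

φ(n) = (p−1)(q−1) = n − (p+q) + 1, so p + q = 586969 − 585396 + 1 = 1574.
p and q are the roots of t² − 1574t + 586969 = 0.
Discriminant: 1574² − 4·586969 = 2477476 − 2347876 = 129600; √129600 = 360.
q = (1574 − 360)/2 = 607, p = (1574 + 360)/2 = 967.
Check: 607 · 967 = 586969.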